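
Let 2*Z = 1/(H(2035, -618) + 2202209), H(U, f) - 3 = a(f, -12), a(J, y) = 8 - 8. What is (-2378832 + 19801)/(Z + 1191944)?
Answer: -10390172753144/5249826760257 ≈ -1.9791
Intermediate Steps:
a(J, y) = 0
H(U, f) = 3 (H(U, f) = 3 + 0 = 3)
Z = 1/4404424 (Z = 1/(2*(3 + 2202209)) = (½)/2202212 = (½)*(1/2202212) = 1/4404424 ≈ 2.2704e-7)
(-2378832 + 19801)/(Z + 1191944) = (-2378832 + 19801)/(1/4404424 + 1191944) = -2359031/5249826760257/4404424 = -2359031*4404424/5249826760257 = -10390172753144/5249826760257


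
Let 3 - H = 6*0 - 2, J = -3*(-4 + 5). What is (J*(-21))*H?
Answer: 315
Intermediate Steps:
J = -3 (J = -3*1 = -3)
H = 5 (H = 3 - (6*0 - 2) = 3 - (0 - 2) = 3 - 1*(-2) = 3 + 2 = 5)
(J*(-21))*H = -3*(-21)*5 = 63*5 = 315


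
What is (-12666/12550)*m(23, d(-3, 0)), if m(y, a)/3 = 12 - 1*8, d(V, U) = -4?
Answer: -75996/6275 ≈ -12.111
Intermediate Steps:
m(y, a) = 12 (m(y, a) = 3*(12 - 1*8) = 3*(12 - 8) = 3*4 = 12)
(-12666/12550)*m(23, d(-3, 0)) = -12666/12550*12 = -12666*1/12550*12 = -6333/6275*12 = -75996/6275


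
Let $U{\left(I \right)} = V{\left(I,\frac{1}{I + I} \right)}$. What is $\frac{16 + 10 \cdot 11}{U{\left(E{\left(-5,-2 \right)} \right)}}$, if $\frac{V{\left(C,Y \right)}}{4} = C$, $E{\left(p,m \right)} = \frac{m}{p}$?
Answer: $\frac{315}{4} \approx 78.75$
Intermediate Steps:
$V{\left(C,Y \right)} = 4 C$
$U{\left(I \right)} = 4 I$
$\frac{16 + 10 \cdot 11}{U{\left(E{\left(-5,-2 \right)} \right)}} = \frac{16 + 10 \cdot 11}{4 \left(- \frac{2}{-5}\right)} = \frac{16 + 110}{4 \left(\left(-2\right) \left(- \frac{1}{5}\right)\right)} = \frac{126}{4 \cdot \frac{2}{5}} = \frac{126}{\frac{8}{5}} = 126 \cdot \frac{5}{8} = \frac{315}{4}$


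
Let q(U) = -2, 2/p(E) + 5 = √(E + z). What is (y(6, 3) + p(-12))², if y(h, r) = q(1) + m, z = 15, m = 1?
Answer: (7 - √3)²/(5 - √3)² ≈ 2.5986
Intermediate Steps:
p(E) = 2/(-5 + √(15 + E)) (p(E) = 2/(-5 + √(E + 15)) = 2/(-5 + √(15 + E)))
y(h, r) = -1 (y(h, r) = -2 + 1 = -1)
(y(6, 3) + p(-12))² = (-1 + 2/(-5 + √(15 - 12)))² = (-1 + 2/(-5 + √3))²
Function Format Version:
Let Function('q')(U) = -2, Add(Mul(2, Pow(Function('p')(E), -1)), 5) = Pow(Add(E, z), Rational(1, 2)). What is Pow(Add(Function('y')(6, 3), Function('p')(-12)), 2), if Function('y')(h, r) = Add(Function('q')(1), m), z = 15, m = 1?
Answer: Mul(Pow(Add(5, Mul(-1, Pow(3, Rational(1, 2)))), -2), Pow(Add(7, Mul(-1, Pow(3, Rational(1, 2)))), 2)) ≈ 2.5986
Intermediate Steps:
Function('p')(E) = Mul(2, Pow(Add(-5, Pow(Add(15, E), Rational(1, 2))), -1)) (Function('p')(E) = Mul(2, Pow(Add(-5, Pow(Add(E, 15), Rational(1, 2))), -1)) = Mul(2, Pow(Add(-5, Pow(Add(15, E), Rational(1, 2))), -1)))
Function('y')(h, r) = -1 (Function('y')(h, r) = Add(-2, 1) = -1)
Pow(Add(Function('y')(6, 3), Function('p')(-12)), 2) = Pow(Add(-1, Mul(2, Pow(Add(-5, Pow(Add(15, -12), Rational(1, 2))), -1))), 2) = Pow(Add(-1, Mul(2, Pow(Add(-5, Pow(3, Rational(1, 2))), -1))), 2)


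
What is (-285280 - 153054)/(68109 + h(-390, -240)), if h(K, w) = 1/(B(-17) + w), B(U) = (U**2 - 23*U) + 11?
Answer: -98844317/15358580 ≈ -6.4358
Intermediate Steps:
B(U) = 11 + U**2 - 23*U
h(K, w) = 1/(691 + w) (h(K, w) = 1/((11 + (-17)**2 - 23*(-17)) + w) = 1/((11 + 289 + 391) + w) = 1/(691 + w))
(-285280 - 153054)/(68109 + h(-390, -240)) = (-285280 - 153054)/(68109 + 1/(691 - 240)) = -438334/(68109 + 1/451) = -438334/30717160/451 = -438334*451/30717160 = -98844317/15358580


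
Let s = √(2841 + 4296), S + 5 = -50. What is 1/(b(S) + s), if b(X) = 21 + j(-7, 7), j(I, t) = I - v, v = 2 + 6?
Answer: -2/2367 + √793/2367 ≈ 0.011052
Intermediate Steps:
v = 8
j(I, t) = -8 + I (j(I, t) = I - 1*8 = I - 8 = -8 + I)
S = -55 (S = -5 - 50 = -55)
s = 3*√793 (s = √7137 = 3*√793 ≈ 84.481)
b(X) = 6 (b(X) = 21 + (-8 - 7) = 21 - 15 = 6)
1/(b(S) + s) = 1/(6 + 3*√793)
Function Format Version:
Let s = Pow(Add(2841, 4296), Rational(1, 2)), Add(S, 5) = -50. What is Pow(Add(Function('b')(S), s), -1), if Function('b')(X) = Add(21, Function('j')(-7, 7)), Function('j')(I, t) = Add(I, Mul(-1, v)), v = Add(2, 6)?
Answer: Add(Rational(-2, 2367), Mul(Rational(1, 2367), Pow(793, Rational(1, 2)))) ≈ 0.011052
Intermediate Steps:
v = 8
Function('j')(I, t) = Add(-8, I) (Function('j')(I, t) = Add(I, Mul(-1, 8)) = Add(I, -8) = Add(-8, I))
S = -55 (S = Add(-5, -50) = -55)
s = Mul(3, Pow(793, Rational(1, 2))) (s = Pow(7137, Rational(1, 2)) = Mul(3, Pow(793, Rational(1, 2))) ≈ 84.481)
Function('b')(X) = 6 (Function('b')(X) = Add(21, Add(-8, -7)) = Add(21, -15) = 6)
Pow(Add(Function('b')(S), s), -1) = Pow(Add(6, Mul(3, Pow(793, Rational(1, 2)))), -1)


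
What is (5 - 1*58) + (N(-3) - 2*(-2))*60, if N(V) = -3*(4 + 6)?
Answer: -1613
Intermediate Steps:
N(V) = -30 (N(V) = -3*10 = -30)
(5 - 1*58) + (N(-3) - 2*(-2))*60 = (5 - 1*58) + (-30 - 2*(-2))*60 = (5 - 58) + (-30 + 4)*60 = -53 - 26*60 = -53 - 1560 = -1613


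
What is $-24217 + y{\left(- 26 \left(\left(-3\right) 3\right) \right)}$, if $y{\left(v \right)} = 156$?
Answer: $-24061$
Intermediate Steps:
$-24217 + y{\left(- 26 \left(\left(-3\right) 3\right) \right)} = -24217 + 156 = -24061$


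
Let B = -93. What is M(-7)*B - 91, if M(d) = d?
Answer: 560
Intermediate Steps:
M(-7)*B - 91 = -7*(-93) - 91 = 651 - 91 = 560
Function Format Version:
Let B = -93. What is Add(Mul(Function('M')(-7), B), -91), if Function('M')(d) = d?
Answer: 560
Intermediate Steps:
Add(Mul(Function('M')(-7), B), -91) = Add(Mul(-7, -93), -91) = Add(651, -91) = 560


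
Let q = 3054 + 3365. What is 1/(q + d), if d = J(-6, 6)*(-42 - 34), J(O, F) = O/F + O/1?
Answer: 1/6951 ≈ 0.00014386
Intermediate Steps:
q = 6419
J(O, F) = O + O/F (J(O, F) = O/F + O*1 = O/F + O = O + O/F)
d = 532 (d = (-6 - 6/6)*(-42 - 34) = (-6 - 6*⅙)*(-76) = (-6 - 1)*(-76) = -7*(-76) = 532)
1/(q + d) = 1/(6419 + 532) = 1/6951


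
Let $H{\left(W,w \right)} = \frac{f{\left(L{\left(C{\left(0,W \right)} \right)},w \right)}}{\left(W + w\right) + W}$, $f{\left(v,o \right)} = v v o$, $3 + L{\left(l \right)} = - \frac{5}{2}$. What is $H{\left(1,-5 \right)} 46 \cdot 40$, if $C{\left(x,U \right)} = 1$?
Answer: $\frac{278300}{3} \approx 92767.0$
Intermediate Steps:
$L{\left(l \right)} = - \frac{11}{2}$ ($L{\left(l \right)} = -3 - \frac{5}{2} = - \frac{11}{2}$)
$f{\left(v,o \right)} = o v^{2}$ ($f{\left(v,o \right)} = v^{2} o = o v^{2}$)
$H{\left(W,w \right)} = \frac{121 w}{4 \left(w + 2 W\right)}$ ($H{\left(W,w \right)} = \frac{w \left(- \frac{11}{2}\right)^{2}}{\left(W + w\right) + W} = \frac{w \frac{121}{4}}{w + 2 W} = \frac{\frac{121}{4} w}{w + 2 W} = \frac{121 w}{4 \left(w + 2 W\right)}$)
$H{\left(1,-5 \right)} 46 \cdot 40 = \frac{121}{4} \left(-5\right) \frac{1}{-5 + 2 \cdot 1} \cdot 46 \cdot 40 = \frac{121}{4} \left(-5\right) \frac{1}{-5 + 2} \cdot 46 \cdot 40 = \frac{121}{4} \left(-5\right) \frac{1}{-3} \cdot 46 \cdot 40 = \frac{121}{4} \left(-5\right) \left(- \frac{1}{3}\right) 46 \cdot 40 = \frac{605}{12} \cdot 46 \cdot 40 = \frac{13915}{6} \cdot 40 = \frac{278300}{3}$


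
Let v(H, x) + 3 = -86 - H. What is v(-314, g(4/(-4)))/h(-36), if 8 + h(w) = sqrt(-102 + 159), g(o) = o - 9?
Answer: -1800/7 - 225*sqrt(57)/7 ≈ -499.82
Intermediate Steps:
g(o) = -9 + o
v(H, x) = -89 - H (v(H, x) = -3 + (-86 - H) = -89 - H)
h(w) = -8 + sqrt(57) (h(w) = -8 + sqrt(-102 + 159) = -8 + sqrt(57))
v(-314, g(4/(-4)))/h(-36) = (-89 - 1*(-314))/(-8 + sqrt(57)) = (-89 + 314)/(-8 + sqrt(57)) = 225/(-8 + sqrt(57))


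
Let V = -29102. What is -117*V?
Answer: 3404934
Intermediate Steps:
-117*V = -117*(-29102) = 3404934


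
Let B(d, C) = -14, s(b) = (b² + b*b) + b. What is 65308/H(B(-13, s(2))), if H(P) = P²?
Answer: 16327/49 ≈ 333.20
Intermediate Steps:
s(b) = b + 2*b² (s(b) = (b² + b²) + b = 2*b² + b = b + 2*b²)
65308/H(B(-13, s(2))) = 65308/((-14)²) = 65308/196 = 65308*(1/196) = 16327/49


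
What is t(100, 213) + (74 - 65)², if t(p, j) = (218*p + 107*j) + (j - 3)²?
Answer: 88772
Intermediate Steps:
t(p, j) = (-3 + j)² + 107*j + 218*p (t(p, j) = (107*j + 218*p) + (-3 + j)² = (-3 + j)² + 107*j + 218*p)
t(100, 213) + (74 - 65)² = ((-3 + 213)² + 107*213 + 218*100) + (74 - 65)² = (210² + 22791 + 21800) + 9² = (44100 + 22791 + 21800) + 81 = 88691 + 81 = 88772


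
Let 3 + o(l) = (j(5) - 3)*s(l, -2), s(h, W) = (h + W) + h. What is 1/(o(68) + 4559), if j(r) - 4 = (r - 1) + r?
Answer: 1/5896 ≈ 0.00016961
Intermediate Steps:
s(h, W) = W + 2*h (s(h, W) = (W + h) + h = W + 2*h)
j(r) = 3 + 2*r (j(r) = 4 + ((r - 1) + r) = 4 + ((-1 + r) + r) = 4 + (-1 + 2*r) = 3 + 2*r)
o(l) = -23 + 20*l (o(l) = -3 + ((3 + 2*5) - 3)*(-2 + 2*l) = -3 + ((3 + 10) - 3)*(-2 + 2*l) = -3 + (13 - 3)*(-2 + 2*l) = -3 + 10*(-2 + 2*l) = -3 + (-20 + 20*l) = -23 + 20*l)
1/(o(68) + 4559) = 1/((-23 + 20*68) + 4559) = 1/((-23 + 1360) + 4559) = 1/(1337 + 4559) = 1/5896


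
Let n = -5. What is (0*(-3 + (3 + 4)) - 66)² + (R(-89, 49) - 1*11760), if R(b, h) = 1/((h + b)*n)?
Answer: -1480799/200 ≈ -7404.0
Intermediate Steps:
R(b, h) = 1/(-5*b - 5*h) (R(b, h) = 1/((h + b)*(-5)) = 1/((b + h)*(-5)) = 1/(-5*b - 5*h))
(0*(-3 + (3 + 4)) - 66)² + (R(-89, 49) - 1*11760) = (0*(-3 + (3 + 4)) - 66)² + (-1/(5*(-89) + 5*49) - 1*11760) = (0*(-3 + 7) - 66)² + (-1/(-445 + 245) - 11760) = (0*4 - 66)² + (-1/(-200) - 11760) = (0 - 66)² + (-1*(-1/200) - 11760) = (-66)² + (1/200 - 11760) = 4356 - 2351999/200 = -1480799/200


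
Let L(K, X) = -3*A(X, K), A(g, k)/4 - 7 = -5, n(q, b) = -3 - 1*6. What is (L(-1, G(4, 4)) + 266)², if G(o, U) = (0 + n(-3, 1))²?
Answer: 58564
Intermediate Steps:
n(q, b) = -9 (n(q, b) = -3 - 6 = -9)
A(g, k) = 8 (A(g, k) = 28 + 4*(-5) = 28 - 20 = 8)
G(o, U) = 81 (G(o, U) = (0 - 9)² = (-9)² = 81)
L(K, X) = -24 (L(K, X) = -3*8 = -24)
(L(-1, G(4, 4)) + 266)² = (-24 + 266)² = 242² = 58564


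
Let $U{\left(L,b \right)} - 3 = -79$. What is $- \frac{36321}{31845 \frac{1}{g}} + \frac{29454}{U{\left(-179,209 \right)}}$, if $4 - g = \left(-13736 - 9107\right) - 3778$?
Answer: $- \frac{2481116871}{80674} \approx -30755.0$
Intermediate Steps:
$U{\left(L,b \right)} = -76$ ($U{\left(L,b \right)} = 3 - 79 = -76$)
$g = 26625$ ($g = 4 - \left(\left(-13736 - 9107\right) - 3778\right) = 4 - \left(-22843 - 3778\right) = 4 - -26621 = 4 + 26621 = 26625$)
$- \frac{36321}{31845 \frac{1}{g}} + \frac{29454}{U{\left(-179,209 \right)}} = - \frac{36321}{31845 \cdot \frac{1}{26625}} + \frac{29454}{-76} = - \frac{36321}{31845 \cdot \frac{1}{26625}} + 29454 \left(- \frac{1}{76}\right) = - \frac{36321}{\frac{2123}{1775}} - \frac{14727}{38} = \left(-36321\right) \frac{1775}{2123} - \frac{14727}{38} = - \frac{64469775}{2123} - \frac{14727}{38} = - \frac{2481116871}{80674}$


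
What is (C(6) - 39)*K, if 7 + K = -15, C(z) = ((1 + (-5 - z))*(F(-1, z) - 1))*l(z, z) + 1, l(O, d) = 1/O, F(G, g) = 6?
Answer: 3058/3 ≈ 1019.3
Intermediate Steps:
C(z) = 1 + (-20 - 5*z)/z (C(z) = ((1 + (-5 - z))*(6 - 1))/z + 1 = ((-4 - z)*5)/z + 1 = (-20 - 5*z)/z + 1 = 1 + (-20 - 5*z)/z)
K = -22 (K = -7 - 15 = -22)
(C(6) - 39)*K = ((-4 - 20/6) - 39)*(-22) = ((-4 - 20*1/6) - 39)*(-22) = ((-4 - 10/3) - 39)*(-22) = (-22/3 - 39)*(-22) = -139/3*(-22) = 3058/3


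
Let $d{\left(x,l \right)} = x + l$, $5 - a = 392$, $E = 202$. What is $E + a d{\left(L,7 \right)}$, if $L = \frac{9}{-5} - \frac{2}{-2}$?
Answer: $- \frac{10987}{5} \approx -2197.4$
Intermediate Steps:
$L = - \frac{4}{5}$ ($L = 9 \left(- \frac{1}{5}\right) - -1 = - \frac{9}{5} + 1 = - \frac{4}{5} \approx -0.8$)
$a = -387$ ($a = 5 - 392 = -387$)
$d{\left(x,l \right)} = l + x$
$E + a d{\left(L,7 \right)} = 202 - 387 \left(7 - \frac{4}{5}\right) = 202 - \frac{11997}{5} = - \frac{10987}{5}$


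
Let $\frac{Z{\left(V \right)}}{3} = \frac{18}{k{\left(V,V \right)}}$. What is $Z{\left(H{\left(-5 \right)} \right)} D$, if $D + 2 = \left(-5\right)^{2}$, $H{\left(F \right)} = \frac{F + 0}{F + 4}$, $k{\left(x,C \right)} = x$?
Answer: $\frac{1242}{5} \approx 248.4$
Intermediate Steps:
$H{\left(F \right)} = \frac{F}{4 + F}$
$D = 23$ ($D = -2 + \left(-5\right)^{2} = -2 + 25 = 23$)
$Z{\left(V \right)} = \frac{54}{V}$ ($Z{\left(V \right)} = 3 \frac{18}{V} = \frac{54}{V}$)
$Z{\left(H{\left(-5 \right)} \right)} D = \frac{54}{\left(-5\right) \frac{1}{4 - 5}} \cdot 23 = \frac{54}{\left(-5\right) \frac{1}{-1}} \cdot 23 = \frac{54}{\left(-5\right) \left(-1\right)} 23 = \frac{54}{5} \cdot 23 = \frac{1242}{5}$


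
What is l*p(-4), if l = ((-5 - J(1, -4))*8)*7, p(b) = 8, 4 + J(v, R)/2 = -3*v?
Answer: 4032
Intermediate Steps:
J(v, R) = -8 - 6*v (J(v, R) = -8 + 2*(-3*v) = -8 - 6*v)
l = 504 (l = ((-5 - (-8 - 6*1))*8)*7 = ((-5 - (-8 - 6))*8)*7 = ((-5 - 1*(-14))*8)*7 = ((-5 + 14)*8)*7 = (9*8)*7 = 72*7 = 504)
l*p(-4) = 504*8 = 4032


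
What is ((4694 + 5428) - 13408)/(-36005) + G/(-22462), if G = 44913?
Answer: -140298403/73522210 ≈ -1.9082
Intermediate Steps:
((4694 + 5428) - 13408)/(-36005) + G/(-22462) = ((4694 + 5428) - 13408)/(-36005) + 44913/(-22462) = (10122 - 13408)*(-1/36005) + 44913*(-1/22462) = -3286*(-1/36005) - 4083/2042 = 3286/36005 - 4083/2042 = -140298403/73522210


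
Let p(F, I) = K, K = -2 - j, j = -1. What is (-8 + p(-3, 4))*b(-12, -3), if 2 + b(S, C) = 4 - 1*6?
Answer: 36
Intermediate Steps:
K = -1 (K = -2 - 1*(-1) = -2 + 1 = -1)
b(S, C) = -4 (b(S, C) = -2 + (4 - 1*6) = -2 + (4 - 6) = -2 - 2 = -4)
p(F, I) = -1
(-8 + p(-3, 4))*b(-12, -3) = (-8 - 1)*(-4) = -9*(-4) = 36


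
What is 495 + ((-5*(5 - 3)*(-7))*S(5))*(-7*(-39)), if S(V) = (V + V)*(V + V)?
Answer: 1911495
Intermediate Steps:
S(V) = 4*V**2 (S(V) = (2*V)*(2*V) = 4*V**2)
495 + ((-5*(5 - 3)*(-7))*S(5))*(-7*(-39)) = 495 + ((-5*(5 - 3)*(-7))*(4*5**2))*(-7*(-39)) = 495 + ((-5*2*(-7))*(4*25))*273 = 495 + (-10*(-7)*100)*273 = 495 + (70*100)*273 = 495 + 7000*273 = 495 + 1911000 = 1911495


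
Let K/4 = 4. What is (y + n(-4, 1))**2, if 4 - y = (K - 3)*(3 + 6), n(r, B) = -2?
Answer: 13225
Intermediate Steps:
K = 16 (K = 4*4 = 16)
y = -113 (y = 4 - (16 - 3)*(3 + 6) = 4 - 13*9 = 4 - 1*117 = 4 - 117 = -113)
(y + n(-4, 1))**2 = (-113 - 2)**2 = (-115)**2 = 13225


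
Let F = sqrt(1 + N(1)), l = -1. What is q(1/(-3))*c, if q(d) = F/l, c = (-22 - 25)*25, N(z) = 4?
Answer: 1175*sqrt(5) ≈ 2627.4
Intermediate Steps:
c = -1175 (c = -47*25 = -1175)
F = sqrt(5) (F = sqrt(1 + 4) = sqrt(5) ≈ 2.2361)
q(d) = -sqrt(5) (q(d) = sqrt(5)/(-1) = sqrt(5)*(-1) = -sqrt(5))
q(1/(-3))*c = -sqrt(5)*(-1175) = 1175*sqrt(5)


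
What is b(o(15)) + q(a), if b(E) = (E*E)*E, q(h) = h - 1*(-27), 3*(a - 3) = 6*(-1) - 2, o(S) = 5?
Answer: 457/3 ≈ 152.33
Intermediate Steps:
a = ⅓ (a = 3 + (6*(-1) - 2)/3 = 3 + (-6 - 2)/3 = 3 + (⅓)*(-8) = 3 - 8/3 = ⅓ ≈ 0.33333)
q(h) = 27 + h (q(h) = h + 27 = 27 + h)
b(E) = E³ (b(E) = E²*E = E³)
b(o(15)) + q(a) = 5³ + (27 + ⅓) = 125 + 82/3 = 457/3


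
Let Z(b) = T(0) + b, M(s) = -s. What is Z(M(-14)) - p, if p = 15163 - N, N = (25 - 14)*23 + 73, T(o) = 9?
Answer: -14814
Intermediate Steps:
N = 326 (N = 11*23 + 73 = 253 + 73 = 326)
Z(b) = 9 + b
p = 14837 (p = 15163 - 1*326 = 15163 - 326 = 14837)
Z(M(-14)) - p = (9 - 1*(-14)) - 1*14837 = (9 + 14) - 14837 = 23 - 14837 = -14814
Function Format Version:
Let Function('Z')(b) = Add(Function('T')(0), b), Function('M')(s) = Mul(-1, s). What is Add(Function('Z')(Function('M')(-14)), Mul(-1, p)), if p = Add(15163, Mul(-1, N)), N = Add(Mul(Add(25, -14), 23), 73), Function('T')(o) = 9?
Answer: -14814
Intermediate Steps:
N = 326 (N = Add(Mul(11, 23), 73) = Add(253, 73) = 326)
Function('Z')(b) = Add(9, b)
p = 14837 (p = Add(15163, Mul(-1, 326)) = Add(15163, -326) = 14837)
Add(Function('Z')(Function('M')(-14)), Mul(-1, p)) = Add(Add(9, Mul(-1, -14)), Mul(-1, 14837)) = Add(Add(9, 14), -14837) = Add(23, -14837) = -14814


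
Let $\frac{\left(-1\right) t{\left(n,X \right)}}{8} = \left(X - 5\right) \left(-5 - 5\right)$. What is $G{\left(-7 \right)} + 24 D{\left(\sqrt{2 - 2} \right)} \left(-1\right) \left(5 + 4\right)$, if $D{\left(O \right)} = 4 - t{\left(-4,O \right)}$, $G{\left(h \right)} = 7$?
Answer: $-87257$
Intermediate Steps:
$t{\left(n,X \right)} = -400 + 80 X$ ($t{\left(n,X \right)} = - 8 \left(X - 5\right) \left(-5 - 5\right) = - 8 \left(-5 + X\right) \left(-10\right) = - 8 \left(50 - 10 X\right) = -400 + 80 X$)
$D{\left(O \right)} = 404 - 80 O$ ($D{\left(O \right)} = 4 - \left(-400 + 80 O\right) = 404 - 80 O$)
$G{\left(-7 \right)} + 24 D{\left(\sqrt{2 - 2} \right)} \left(-1\right) \left(5 + 4\right) = 7 + 24 \left(404 - 80 \sqrt{2 - 2}\right) \left(-1\right) \left(5 + 4\right) = 7 + 24 \left(404 - 80 \sqrt{0}\right) \left(-1\right) 9 = 7 + 24 \left(404 - 0\right) \left(-1\right) 9 = 7 + 24 \left(404 + 0\right) \left(-1\right) 9 = 7 + 24 \cdot 404 \left(-1\right) 9 = 7 + 24 \left(\left(-404\right) 9\right) = 7 + 24 \left(-3636\right) = 7 - 87264 = -87257$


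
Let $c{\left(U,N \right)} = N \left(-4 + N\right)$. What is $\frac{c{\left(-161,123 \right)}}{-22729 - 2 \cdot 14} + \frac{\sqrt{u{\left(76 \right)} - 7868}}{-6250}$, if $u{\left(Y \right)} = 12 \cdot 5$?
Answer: $- \frac{2091}{3251} - \frac{4 i \sqrt{122}}{3125} \approx -0.64319 - 0.014138 i$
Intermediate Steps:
$u{\left(Y \right)} = 60$
$\frac{c{\left(-161,123 \right)}}{-22729 - 2 \cdot 14} + \frac{\sqrt{u{\left(76 \right)} - 7868}}{-6250} = \frac{123 \left(-4 + 123\right)}{-22729 - 2 \cdot 14} + \frac{\sqrt{60 - 7868}}{-6250} = \frac{123 \cdot 119}{-22729 - 28} + \sqrt{-7808} \left(- \frac{1}{6250}\right) = \frac{14637}{-22729 - 28} + 8 i \sqrt{122} \left(- \frac{1}{6250}\right) = \frac{14637}{-22757} - \frac{4 i \sqrt{122}}{3125} = 14637 \left(- \frac{1}{22757}\right) - \frac{4 i \sqrt{122}}{3125} = - \frac{2091}{3251} - \frac{4 i \sqrt{122}}{3125}$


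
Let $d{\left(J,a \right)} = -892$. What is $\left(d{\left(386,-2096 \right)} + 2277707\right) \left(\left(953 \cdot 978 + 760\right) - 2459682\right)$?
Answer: $-3476441501720$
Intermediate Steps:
$\left(d{\left(386,-2096 \right)} + 2277707\right) \left(\left(953 \cdot 978 + 760\right) - 2459682\right) = \left(-892 + 2277707\right) \left(\left(953 \cdot 978 + 760\right) - 2459682\right) = 2276815 \left(\left(932034 + 760\right) - 2459682\right) = 2276815 \left(932794 - 2459682\right) = 2276815 \left(-1526888\right) = -3476441501720$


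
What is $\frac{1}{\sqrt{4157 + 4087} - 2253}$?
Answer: $- \frac{751}{1689255} - \frac{2 \sqrt{229}}{1689255} \approx -0.00046249$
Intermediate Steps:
$\frac{1}{\sqrt{4157 + 4087} - 2253} = \frac{1}{\sqrt{8244} - 2253} = \frac{1}{6 \sqrt{229} - 2253} = \frac{1}{-2253 + 6 \sqrt{229}}$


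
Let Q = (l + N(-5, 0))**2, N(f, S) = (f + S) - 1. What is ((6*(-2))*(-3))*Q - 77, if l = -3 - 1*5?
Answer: 6979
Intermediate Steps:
N(f, S) = -1 + S + f (N(f, S) = (S + f) - 1 = -1 + S + f)
l = -8 (l = -3 - 5 = -8)
Q = 196 (Q = (-8 + (-1 + 0 - 5))**2 = (-8 - 6)**2 = (-14)**2 = 196)
((6*(-2))*(-3))*Q - 77 = ((6*(-2))*(-3))*196 - 77 = -12*(-3)*196 - 77 = 36*196 - 77 = 7056 - 77 = 6979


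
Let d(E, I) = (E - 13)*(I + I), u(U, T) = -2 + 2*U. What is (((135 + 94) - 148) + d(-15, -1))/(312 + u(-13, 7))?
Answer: 137/284 ≈ 0.48239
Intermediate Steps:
d(E, I) = 2*I*(-13 + E) (d(E, I) = (-13 + E)*(2*I) = 2*I*(-13 + E))
(((135 + 94) - 148) + d(-15, -1))/(312 + u(-13, 7)) = (((135 + 94) - 148) + 2*(-1)*(-13 - 15))/(312 + (-2 + 2*(-13))) = ((229 - 148) + 2*(-1)*(-28))/(312 + (-2 - 26)) = (81 + 56)/(312 - 28) = 137/284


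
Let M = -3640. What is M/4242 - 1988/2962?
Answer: -686242/448743 ≈ -1.5293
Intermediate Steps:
M/4242 - 1988/2962 = -3640/4242 - 1988/2962 = -3640*1/4242 - 1988*1/2962 = -260/303 - 994/1481 = -686242/448743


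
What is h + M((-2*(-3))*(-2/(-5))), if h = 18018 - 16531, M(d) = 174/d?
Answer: 3119/2 ≈ 1559.5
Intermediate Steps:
h = 1487
h + M((-2*(-3))*(-2/(-5))) = 1487 + 174/(((-2*(-3))*(-2/(-5)))) = 1487 + 174/((6*(-2*(-⅕)))) = 1487 + 174/((6*(⅖))) = 1487 + 174/(12/5) = 1487 + 174*(5/12) = 1487 + 145/2 = 3119/2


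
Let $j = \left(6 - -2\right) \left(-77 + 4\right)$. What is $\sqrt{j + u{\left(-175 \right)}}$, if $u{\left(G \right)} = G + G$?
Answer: $i \sqrt{934} \approx 30.561 i$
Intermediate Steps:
$u{\left(G \right)} = 2 G$
$j = -584$ ($j = \left(6 + 2\right) \left(-73\right) = 8 \left(-73\right) = -584$)
$\sqrt{j + u{\left(-175 \right)}} = \sqrt{-584 + 2 \left(-175\right)} = \sqrt{-584 - 350} = \sqrt{-934} = i \sqrt{934}$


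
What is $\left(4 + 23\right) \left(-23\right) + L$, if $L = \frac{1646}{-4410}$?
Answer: $- \frac{1370128}{2205} \approx -621.37$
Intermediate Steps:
$L = - \frac{823}{2205}$ ($L = 1646 \left(- \frac{1}{4410}\right) = - \frac{823}{2205} \approx -0.37324$)
$\left(4 + 23\right) \left(-23\right) + L = \left(4 + 23\right) \left(-23\right) - \frac{823}{2205} = 27 \left(-23\right) - \frac{823}{2205} = -621 - \frac{823}{2205} = - \frac{1370128}{2205}$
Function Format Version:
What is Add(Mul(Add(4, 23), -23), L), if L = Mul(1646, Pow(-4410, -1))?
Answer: Rational(-1370128, 2205) ≈ -621.37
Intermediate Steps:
L = Rational(-823, 2205) (L = Mul(1646, Rational(-1, 4410)) = Rational(-823, 2205) ≈ -0.37324)
Add(Mul(Add(4, 23), -23), L) = Add(Mul(Add(4, 23), -23), Rational(-823, 2205)) = Add(Mul(27, -23), Rational(-823, 2205)) = Add(-621, Rational(-823, 2205)) = Rational(-1370128, 2205)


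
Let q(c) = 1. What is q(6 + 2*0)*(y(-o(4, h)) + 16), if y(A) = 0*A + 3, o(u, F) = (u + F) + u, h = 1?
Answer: 19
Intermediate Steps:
o(u, F) = F + 2*u (o(u, F) = (F + u) + u = F + 2*u)
y(A) = 3 (y(A) = 0 + 3 = 3)
q(6 + 2*0)*(y(-o(4, h)) + 16) = 1*(3 + 16) = 1*19 = 19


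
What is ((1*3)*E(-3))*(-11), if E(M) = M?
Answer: 99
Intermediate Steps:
((1*3)*E(-3))*(-11) = ((1*3)*(-3))*(-11) = (3*(-3))*(-11) = -9*(-11) = 99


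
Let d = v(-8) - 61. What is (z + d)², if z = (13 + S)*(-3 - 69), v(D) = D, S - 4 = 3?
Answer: 2277081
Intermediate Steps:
S = 7 (S = 4 + 3 = 7)
d = -69 (d = -8 - 61 = -69)
z = -1440 (z = (13 + 7)*(-3 - 69) = 20*(-72) = -1440)
(z + d)² = (-1440 - 69)² = (-1509)² = 2277081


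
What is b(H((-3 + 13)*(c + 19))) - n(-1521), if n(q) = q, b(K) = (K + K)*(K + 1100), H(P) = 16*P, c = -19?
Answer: 1521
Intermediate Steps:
b(K) = 2*K*(1100 + K) (b(K) = (2*K)*(1100 + K) = 2*K*(1100 + K))
b(H((-3 + 13)*(c + 19))) - n(-1521) = 2*(16*((-3 + 13)*(-19 + 19)))*(1100 + 16*((-3 + 13)*(-19 + 19))) - 1*(-1521) = 2*(16*(10*0))*(1100 + 16*(10*0)) + 1521 = 2*(16*0)*(1100 + 16*0) + 1521 = 2*0*(1100 + 0) + 1521 = 2*0*1100 + 1521 = 0 + 1521 = 1521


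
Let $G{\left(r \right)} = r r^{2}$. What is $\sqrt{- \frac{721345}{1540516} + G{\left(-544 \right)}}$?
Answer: $\frac{i \sqrt{95514462410081802281}}{770258} \approx 12688.0 i$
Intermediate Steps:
$G{\left(r \right)} = r^{3}$
$\sqrt{- \frac{721345}{1540516} + G{\left(-544 \right)}} = \sqrt{- \frac{721345}{1540516} + \left(-544\right)^{3}} = \sqrt{\left(-721345\right) \frac{1}{1540516} - 160989184} = \sqrt{- \frac{721345}{1540516} - 160989184} = \sqrt{- \frac{248006414500289}{1540516}} = \frac{i \sqrt{95514462410081802281}}{770258}$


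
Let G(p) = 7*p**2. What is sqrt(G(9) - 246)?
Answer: sqrt(321) ≈ 17.916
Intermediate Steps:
sqrt(G(9) - 246) = sqrt(7*9**2 - 246) = sqrt(7*81 - 246) = sqrt(567 - 246) = sqrt(321)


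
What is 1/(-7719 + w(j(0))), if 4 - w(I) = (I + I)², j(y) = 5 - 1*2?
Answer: -1/7751 ≈ -0.00012902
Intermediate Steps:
j(y) = 3 (j(y) = 5 - 2 = 3)
w(I) = 4 - 4*I² (w(I) = 4 - (I + I)² = 4 - (2*I)² = 4 - 4*I²)
1/(-7719 + w(j(0))) = 1/(-7719 + (4 - 4*3²)) = 1/(-7719 + (4 - 4*9)) = 1/(-7719 + (4 - 36)) = 1/(-7719 - 32) = 1/(-7751) = -1/7751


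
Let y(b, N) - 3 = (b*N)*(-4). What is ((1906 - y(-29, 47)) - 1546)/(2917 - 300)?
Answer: -5095/2617 ≈ -1.9469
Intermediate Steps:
y(b, N) = 3 - 4*N*b (y(b, N) = 3 + (b*N)*(-4) = 3 + (N*b)*(-4) = 3 - 4*N*b)
((1906 - y(-29, 47)) - 1546)/(2917 - 300) = ((1906 - (3 - 4*47*(-29))) - 1546)/(2917 - 300) = ((1906 - (3 + 5452)) - 1546)/2617 = ((1906 - 1*5455) - 1546)*(1/2617) = ((1906 - 5455) - 1546)*(1/2617) = (-3549 - 1546)*(1/2617) = -5095*1/2617 = -5095/2617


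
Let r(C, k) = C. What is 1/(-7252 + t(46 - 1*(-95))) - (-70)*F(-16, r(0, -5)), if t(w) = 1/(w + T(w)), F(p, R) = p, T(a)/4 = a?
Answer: -5726178785/5112659 ≈ -1120.0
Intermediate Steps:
T(a) = 4*a
t(w) = 1/(5*w) (t(w) = 1/(w + 4*w) = 1/(5*w))
1/(-7252 + t(46 - 1*(-95))) - (-70)*F(-16, r(0, -5)) = 1/(-7252 + 1/(5*(46 - 1*(-95)))) - (-70)*(-16) = 1/(-7252 + 1/(5*(46 + 95))) - 1*1120 = 1/(-7252 + (1/5)/141) - 1120 = 1/(-7252 + (1/5)*(1/141)) - 1120 = 1/(-7252 + 1/705) - 1120 = 1/(-5112659/705) - 1120 = -705/5112659 - 1120 = -5726178785/5112659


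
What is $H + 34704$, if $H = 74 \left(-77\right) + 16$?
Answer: $29022$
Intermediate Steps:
$H = -5682$ ($H = -5698 + 16 = -5682$)
$H + 34704 = -5682 + 34704 = 29022$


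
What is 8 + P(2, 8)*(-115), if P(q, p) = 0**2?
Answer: 8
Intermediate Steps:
P(q, p) = 0
8 + P(2, 8)*(-115) = 8 + 0*(-115) = 8 + 0 = 8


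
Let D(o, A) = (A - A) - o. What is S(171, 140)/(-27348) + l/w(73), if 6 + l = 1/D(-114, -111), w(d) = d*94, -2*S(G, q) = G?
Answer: 8034205/3565577544 ≈ 0.0022533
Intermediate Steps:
S(G, q) = -G/2
w(d) = 94*d
D(o, A) = -o (D(o, A) = 0 - o = -o)
l = -683/114 (l = -6 + 1/(-1*(-114)) = -6 + 1/114 = -683/114 ≈ -5.9912)
S(171, 140)/(-27348) + l/w(73) = -1/2*171/(-27348) - 683/(114*(94*73)) = -171/2*(-1/27348) - 683/114/6862 = 57/18232 - 683/114*1/6862 = 57/18232 - 683/782268 = 8034205/3565577544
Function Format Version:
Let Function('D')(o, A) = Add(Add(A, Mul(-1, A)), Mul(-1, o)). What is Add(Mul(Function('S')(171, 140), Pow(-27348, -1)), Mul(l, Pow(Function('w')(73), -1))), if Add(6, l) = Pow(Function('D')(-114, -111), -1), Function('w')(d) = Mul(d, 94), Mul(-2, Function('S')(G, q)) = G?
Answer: Rational(8034205, 3565577544) ≈ 0.0022533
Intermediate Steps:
Function('S')(G, q) = Mul(Rational(-1, 2), G)
Function('w')(d) = Mul(94, d)
Function('D')(o, A) = Mul(-1, o) (Function('D')(o, A) = Add(0, Mul(-1, o)) = Mul(-1, o))
l = Rational(-683, 114) (l = Add(-6, Pow(Mul(-1, -114), -1)) = Add(-6, Pow(114, -1)) = Add(-6, Rational(1, 114)) = Rational(-683, 114) ≈ -5.9912)
Add(Mul(Function('S')(171, 140), Pow(-27348, -1)), Mul(l, Pow(Function('w')(73), -1))) = Add(Mul(Mul(Rational(-1, 2), 171), Pow(-27348, -1)), Mul(Rational(-683, 114), Pow(Mul(94, 73), -1))) = Add(Mul(Rational(-171, 2), Rational(-1, 27348)), Mul(Rational(-683, 114), Pow(6862, -1))) = Add(Rational(57, 18232), Mul(Rational(-683, 114), Rational(1, 6862))) = Add(Rational(57, 18232), Rational(-683, 782268)) = Rational(8034205, 3565577544)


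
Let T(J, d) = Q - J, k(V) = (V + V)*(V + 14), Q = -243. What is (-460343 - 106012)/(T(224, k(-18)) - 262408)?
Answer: 37757/17525 ≈ 2.1545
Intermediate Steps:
k(V) = 2*V*(14 + V) (k(V) = (2*V)*(14 + V) = 2*V*(14 + V))
T(J, d) = -243 - J
(-460343 - 106012)/(T(224, k(-18)) - 262408) = (-460343 - 106012)/((-243 - 1*224) - 262408) = -566355/((-243 - 224) - 262408) = -566355/(-467 - 262408) = -566355/(-262875) = -566355*(-1/262875) = 37757/17525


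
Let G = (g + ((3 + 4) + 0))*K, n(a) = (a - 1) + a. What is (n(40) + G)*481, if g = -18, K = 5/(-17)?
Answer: 672438/17 ≈ 39555.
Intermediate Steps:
K = -5/17 (K = 5*(-1/17) = -5/17 ≈ -0.29412)
n(a) = -1 + 2*a (n(a) = (-1 + a) + a = -1 + 2*a)
G = 55/17 (G = (-18 + ((3 + 4) + 0))*(-5/17) = (-18 + (7 + 0))*(-5/17) = (-18 + 7)*(-5/17) = -11*(-5/17) = 55/17 ≈ 3.2353)
(n(40) + G)*481 = ((-1 + 2*40) + 55/17)*481 = ((-1 + 80) + 55/17)*481 = (79 + 55/17)*481 = (1398/17)*481 = 672438/17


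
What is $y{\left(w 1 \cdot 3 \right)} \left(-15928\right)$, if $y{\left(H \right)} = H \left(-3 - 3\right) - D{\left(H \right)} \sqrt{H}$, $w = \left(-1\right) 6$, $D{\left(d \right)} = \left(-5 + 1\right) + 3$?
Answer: $-1720224 - 47784 i \sqrt{2} \approx -1.7202 \cdot 10^{6} - 67577.0 i$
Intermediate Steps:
$D{\left(d \right)} = -1$ ($D{\left(d \right)} = -4 + 3 = -1$)
$w = -6$
$y{\left(H \right)} = \sqrt{H} - 6 H$ ($y{\left(H \right)} = H \left(-3 - 3\right) - - \sqrt{H} = H \left(-6\right) + \sqrt{H} = - 6 H + \sqrt{H} = \sqrt{H} - 6 H$)
$y{\left(w 1 \cdot 3 \right)} \left(-15928\right) = \left(\sqrt{\left(-6\right) 1 \cdot 3} - 6 \left(-6\right) 1 \cdot 3\right) \left(-15928\right) = \left(\sqrt{\left(-6\right) 3} - 6 \left(\left(-6\right) 3\right)\right) \left(-15928\right) = \left(\sqrt{-18} - -108\right) \left(-15928\right) = \left(3 i \sqrt{2} + 108\right) \left(-15928\right) = \left(108 + 3 i \sqrt{2}\right) \left(-15928\right) = -1720224 - 47784 i \sqrt{2}$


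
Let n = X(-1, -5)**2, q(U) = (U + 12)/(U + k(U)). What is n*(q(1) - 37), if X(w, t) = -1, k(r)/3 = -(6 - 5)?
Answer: -87/2 ≈ -43.500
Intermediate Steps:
k(r) = -3 (k(r) = 3*(-(6 - 5)) = 3*(-1*1) = 3*(-1) = -3)
q(U) = (12 + U)/(-3 + U) (q(U) = (U + 12)/(U - 3) = (12 + U)/(-3 + U))
n = 1 (n = (-1)**2 = 1)
n*(q(1) - 37) = 1*((12 + 1)/(-3 + 1) - 37) = 1*(13/(-2) - 37) = 1*(-1/2*13 - 37) = 1*(-13/2 - 37) = 1*(-87/2) = -87/2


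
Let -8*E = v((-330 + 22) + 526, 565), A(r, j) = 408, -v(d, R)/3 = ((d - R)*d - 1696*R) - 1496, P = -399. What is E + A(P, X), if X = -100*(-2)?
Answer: -1551441/4 ≈ -3.8786e+5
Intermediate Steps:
X = 200
v(d, R) = 4488 + 5088*R - 3*d*(d - R) (v(d, R) = -3*(((d - R)*d - 1696*R) - 1496) = -3*((d*(d - R) - 1696*R) - 1496) = -3*((-1696*R + d*(d - R)) - 1496) = -3*(-1496 - 1696*R + d*(d - R)) = 4488 + 5088*R - 3*d*(d - R))
E = -1553073/4 (E = -(4488 - 3*((-330 + 22) + 526)² + 5088*565 + 3*565*((-330 + 22) + 526))/8 = -(4488 - 3*(-308 + 526)² + 2874720 + 3*565*(-308 + 526))/8 = -(4488 - 3*218² + 2874720 + 3*565*218)/8 = -(4488 - 3*47524 + 2874720 + 369510)/8 = -(4488 - 142572 + 2874720 + 369510)/8 = -⅛*3106146 = -1553073/4 ≈ -3.8827e+5)
E + A(P, X) = -1553073/4 + 408 = -1551441/4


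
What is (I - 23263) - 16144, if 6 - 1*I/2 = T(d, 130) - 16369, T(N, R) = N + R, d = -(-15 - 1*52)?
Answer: -7051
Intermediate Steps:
d = 67 (d = -(-15 - 52) = -1*(-67) = 67)
I = 32356 (I = 12 - 2*((67 + 130) - 16369) = 12 - 2*(197 - 16369) = 12 - 2*(-16172) = 12 + 32344 = 32356)
(I - 23263) - 16144 = (32356 - 23263) - 16144 = 9093 - 16144 = -7051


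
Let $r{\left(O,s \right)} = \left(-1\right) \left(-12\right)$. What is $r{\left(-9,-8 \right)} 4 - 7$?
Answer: $41$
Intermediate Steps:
$r{\left(O,s \right)} = 12$
$r{\left(-9,-8 \right)} 4 - 7 = 12 \cdot 4 - 7 = 48 - 7 = 41$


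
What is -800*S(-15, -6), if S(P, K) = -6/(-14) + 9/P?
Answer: 960/7 ≈ 137.14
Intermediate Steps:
S(P, K) = 3/7 + 9/P (S(P, K) = -6*(-1/14) + 9/P = 3/7 + 9/P)
-800*S(-15, -6) = -800*(3/7 + 9/(-15)) = -800*(3/7 + 9*(-1/15)) = -800*(3/7 - ⅗) = -800*(-6/35) = 960/7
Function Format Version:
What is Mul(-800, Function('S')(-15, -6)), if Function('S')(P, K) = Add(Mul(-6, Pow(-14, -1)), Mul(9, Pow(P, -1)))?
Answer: Rational(960, 7) ≈ 137.14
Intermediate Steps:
Function('S')(P, K) = Add(Rational(3, 7), Mul(9, Pow(P, -1))) (Function('S')(P, K) = Add(Mul(-6, Rational(-1, 14)), Mul(9, Pow(P, -1))) = Add(Rational(3, 7), Mul(9, Pow(P, -1))))
Mul(-800, Function('S')(-15, -6)) = Mul(-800, Add(Rational(3, 7), Mul(9, Pow(-15, -1)))) = Mul(-800, Add(Rational(3, 7), Mul(9, Rational(-1, 15)))) = Mul(-800, Add(Rational(3, 7), Rational(-3, 5))) = Mul(-800, Rational(-6, 35)) = Rational(960, 7)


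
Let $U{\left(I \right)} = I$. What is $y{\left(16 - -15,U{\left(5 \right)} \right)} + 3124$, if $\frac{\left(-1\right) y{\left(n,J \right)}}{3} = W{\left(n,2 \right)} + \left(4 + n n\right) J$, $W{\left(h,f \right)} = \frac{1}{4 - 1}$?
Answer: $-11352$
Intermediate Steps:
$W{\left(h,f \right)} = \frac{1}{3}$
$y{\left(n,J \right)} = -1 - 3 J \left(4 + n^{2}\right)$ ($y{\left(n,J \right)} = - 3 \left(\frac{1}{3} + \left(4 + n n\right) J\right) = - 3 \left(\frac{1}{3} + \left(4 + n^{2}\right) J\right) = - 3 \left(\frac{1}{3} + J \left(4 + n^{2}\right)\right) = -1 - 3 J \left(4 + n^{2}\right)$)
$y{\left(16 - -15,U{\left(5 \right)} \right)} + 3124 = \left(-1 - 60 - 15 \left(16 - -15\right)^{2}\right) + 3124 = \left(-1 - 60 - 15 \left(16 + 15\right)^{2}\right) + 3124 = \left(-1 - 60 - 15 \cdot 31^{2}\right) + 3124 = \left(-1 - 60 - 15 \cdot 961\right) + 3124 = \left(-1 - 60 - 14415\right) + 3124 = -14476 + 3124 = -11352$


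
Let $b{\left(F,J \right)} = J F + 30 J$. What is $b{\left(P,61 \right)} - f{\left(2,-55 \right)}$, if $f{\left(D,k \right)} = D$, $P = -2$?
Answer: $1706$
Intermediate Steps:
$b{\left(F,J \right)} = 30 J + F J$ ($b{\left(F,J \right)} = F J + 30 J = 30 J + F J$)
$b{\left(P,61 \right)} - f{\left(2,-55 \right)} = 61 \left(30 - 2\right) - 2 = 61 \cdot 28 - 2 = 1708 - 2 = 1706$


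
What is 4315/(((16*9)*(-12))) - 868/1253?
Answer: -986657/309312 ≈ -3.1898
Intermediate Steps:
4315/(((16*9)*(-12))) - 868/1253 = 4315/((144*(-12))) - 868*1/1253 = 4315/(-1728) - 124/179 = 4315*(-1/1728) - 124/179 = -4315/1728 - 124/179 = -986657/309312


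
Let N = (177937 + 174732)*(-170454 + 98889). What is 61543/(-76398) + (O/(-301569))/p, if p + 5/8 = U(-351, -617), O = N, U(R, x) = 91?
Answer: 570818739216337/616940411038 ≈ 925.24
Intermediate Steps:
N = -25238756985 (N = 352669*(-71565) = -25238756985)
O = -25238756985
p = 723/8 (p = -5/8 + 91 = 723/8 ≈ 90.375)
61543/(-76398) + (O/(-301569))/p = 61543/(-76398) + (-25238756985/(-301569))/(723/8) = 61543*(-1/76398) - 25238756985*(-1/301569)*(8/723) = -61543/76398 + (8412918995/100523)*(8/723) = -61543/76398 + 67303351960/72678129 = 570818739216337/616940411038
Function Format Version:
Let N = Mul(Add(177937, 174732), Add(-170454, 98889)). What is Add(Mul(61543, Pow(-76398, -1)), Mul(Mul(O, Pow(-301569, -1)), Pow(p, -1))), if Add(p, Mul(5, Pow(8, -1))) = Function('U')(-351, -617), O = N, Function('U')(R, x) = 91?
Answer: Rational(570818739216337, 616940411038) ≈ 925.24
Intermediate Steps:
N = -25238756985 (N = Mul(352669, -71565) = -25238756985)
O = -25238756985
p = Rational(723, 8) (p = Add(Rational(-5, 8), 91) = Rational(723, 8) ≈ 90.375)
Add(Mul(61543, Pow(-76398, -1)), Mul(Mul(O, Pow(-301569, -1)), Pow(p, -1))) = Add(Mul(61543, Pow(-76398, -1)), Mul(Mul(-25238756985, Pow(-301569, -1)), Pow(Rational(723, 8), -1))) = Add(Mul(61543, Rational(-1, 76398)), Mul(Mul(-25238756985, Rational(-1, 301569)), Rational(8, 723))) = Add(Rational(-61543, 76398), Mul(Rational(8412918995, 100523), Rational(8, 723))) = Add(Rational(-61543, 76398), Rational(67303351960, 72678129)) = Rational(570818739216337, 616940411038)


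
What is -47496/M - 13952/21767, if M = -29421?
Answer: 207787880/213468969 ≈ 0.97339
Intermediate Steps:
-47496/M - 13952/21767 = -47496/(-29421) - 13952/21767 = -47496*(-1/29421) - 13952*1/21767 = 15832/9807 - 13952/21767 = 207787880/213468969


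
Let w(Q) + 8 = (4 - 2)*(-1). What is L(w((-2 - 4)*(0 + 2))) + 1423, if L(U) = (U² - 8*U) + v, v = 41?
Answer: 1644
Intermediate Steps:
w(Q) = -10 (w(Q) = -8 + (4 - 2)*(-1) = -8 + 2*(-1) = -8 - 2 = -10)
L(U) = 41 + U² - 8*U (L(U) = (U² - 8*U) + 41 = 41 + U² - 8*U)
L(w((-2 - 4)*(0 + 2))) + 1423 = (41 + (-10)² - 8*(-10)) + 1423 = (41 + 100 + 80) + 1423 = 221 + 1423 = 1644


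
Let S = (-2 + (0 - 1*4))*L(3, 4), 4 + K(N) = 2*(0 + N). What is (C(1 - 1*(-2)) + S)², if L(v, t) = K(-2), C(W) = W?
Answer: 2601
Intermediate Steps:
K(N) = -4 + 2*N (K(N) = -4 + 2*(0 + N) = -4 + 2*N)
L(v, t) = -8 (L(v, t) = -4 + 2*(-2) = -4 - 4 = -8)
S = 48 (S = (-2 + (0 - 1*4))*(-8) = (-2 + (0 - 4))*(-8) = (-2 - 4)*(-8) = -6*(-8) = 48)
(C(1 - 1*(-2)) + S)² = ((1 - 1*(-2)) + 48)² = ((1 + 2) + 48)² = (3 + 48)² = 51² = 2601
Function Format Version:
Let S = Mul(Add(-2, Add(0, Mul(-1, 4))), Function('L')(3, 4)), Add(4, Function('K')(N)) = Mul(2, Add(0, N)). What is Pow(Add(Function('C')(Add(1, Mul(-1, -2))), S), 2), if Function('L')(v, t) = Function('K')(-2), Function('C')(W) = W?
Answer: 2601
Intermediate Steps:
Function('K')(N) = Add(-4, Mul(2, N)) (Function('K')(N) = Add(-4, Mul(2, Add(0, N))) = Add(-4, Mul(2, N)))
Function('L')(v, t) = -8 (Function('L')(v, t) = Add(-4, Mul(2, -2)) = Add(-4, -4) = -8)
S = 48 (S = Mul(Add(-2, Add(0, Mul(-1, 4))), -8) = Mul(Add(-2, Add(0, -4)), -8) = Mul(Add(-2, -4), -8) = Mul(-6, -8) = 48)
Pow(Add(Function('C')(Add(1, Mul(-1, -2))), S), 2) = Pow(Add(Add(1, Mul(-1, -2)), 48), 2) = Pow(Add(Add(1, 2), 48), 2) = Pow(Add(3, 48), 2) = Pow(51, 2) = 2601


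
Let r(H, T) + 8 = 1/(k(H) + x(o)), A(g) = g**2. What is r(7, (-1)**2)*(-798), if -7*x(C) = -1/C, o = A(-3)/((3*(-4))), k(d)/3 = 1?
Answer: 359898/59 ≈ 6100.0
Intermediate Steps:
k(d) = 3 (k(d) = 3*1 = 3)
o = -3/4 (o = (-3)**2/((3*(-4))) = 9/(-12) = 9*(-1/12) = -3/4 ≈ -0.75000)
x(C) = 1/(7*C) (x(C) = -(-1)/(7*C) = 1/(7*C))
r(H, T) = -451/59 (r(H, T) = -8 + 1/(3 + 1/(7*(-3/4))) = -8 + 1/(3 + (1/7)*(-4/3)) = -8 + 1/(3 - 4/21) = -8 + 1/(59/21) = -8 + 21/59 = -451/59)
r(7, (-1)**2)*(-798) = -451/59*(-798) = 359898/59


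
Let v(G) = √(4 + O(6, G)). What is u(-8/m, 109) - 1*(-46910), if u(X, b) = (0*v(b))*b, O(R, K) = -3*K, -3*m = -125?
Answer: 46910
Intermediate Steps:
m = 125/3 (m = -⅓*(-125) = 125/3 ≈ 41.667)
v(G) = √(4 - 3*G)
u(X, b) = 0 (u(X, b) = (0*√(4 - 3*b))*b = 0*b = 0)
u(-8/m, 109) - 1*(-46910) = 0 - 1*(-46910) = 0 + 46910 = 46910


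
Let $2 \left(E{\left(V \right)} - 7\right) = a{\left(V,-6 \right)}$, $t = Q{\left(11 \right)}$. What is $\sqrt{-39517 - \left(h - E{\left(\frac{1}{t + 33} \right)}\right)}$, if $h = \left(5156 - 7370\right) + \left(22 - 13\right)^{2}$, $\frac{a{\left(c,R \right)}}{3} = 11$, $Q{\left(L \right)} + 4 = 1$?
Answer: $\frac{i \sqrt{149442}}{2} \approx 193.29 i$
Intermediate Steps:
$Q{\left(L \right)} = -3$ ($Q{\left(L \right)} = -4 + 1 = -3$)
$t = -3$
$a{\left(c,R \right)} = 33$ ($a{\left(c,R \right)} = 3 \cdot 11 = 33$)
$E{\left(V \right)} = \frac{47}{2}$ ($E{\left(V \right)} = 7 + \frac{1}{2} \cdot 33 = 7 + \frac{33}{2} = \frac{47}{2}$)
$h = -2133$ ($h = -2214 + 9^{2} = -2214 + 81 = -2133$)
$\sqrt{-39517 - \left(h - E{\left(\frac{1}{t + 33} \right)}\right)} = \sqrt{-39517 + \left(\frac{47}{2} - -2133\right)} = \sqrt{-39517 + \left(\frac{47}{2} + 2133\right)} = \sqrt{-39517 + \frac{4313}{2}} = \sqrt{- \frac{74721}{2}} = \frac{i \sqrt{149442}}{2}$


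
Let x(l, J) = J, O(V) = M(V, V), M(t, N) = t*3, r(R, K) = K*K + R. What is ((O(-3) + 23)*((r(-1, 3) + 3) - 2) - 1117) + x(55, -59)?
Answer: -1050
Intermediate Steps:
r(R, K) = R + K² (r(R, K) = K² + R = R + K²)
M(t, N) = 3*t
O(V) = 3*V
((O(-3) + 23)*((r(-1, 3) + 3) - 2) - 1117) + x(55, -59) = ((3*(-3) + 23)*(((-1 + 3²) + 3) - 2) - 1117) - 59 = ((-9 + 23)*(((-1 + 9) + 3) - 2) - 1117) - 59 = (14*((8 + 3) - 2) - 1117) - 59 = (14*(11 - 2) - 1117) - 59 = (14*9 - 1117) - 59 = (126 - 1117) - 59 = -991 - 59 = -1050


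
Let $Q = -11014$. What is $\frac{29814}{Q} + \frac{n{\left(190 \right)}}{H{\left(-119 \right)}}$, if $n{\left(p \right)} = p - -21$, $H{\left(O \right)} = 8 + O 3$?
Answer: $- \frac{6364520}{1921943} \approx -3.3115$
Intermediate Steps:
$H{\left(O \right)} = 8 + 3 O$
$n{\left(p \right)} = 21 + p$ ($n{\left(p \right)} = p + 21 = 21 + p$)
$\frac{29814}{Q} + \frac{n{\left(190 \right)}}{H{\left(-119 \right)}} = \frac{29814}{-11014} + \frac{21 + 190}{8 + 3 \left(-119\right)} = 29814 \left(- \frac{1}{11014}\right) + \frac{211}{8 - 357} = - \frac{14907}{5507} + \frac{211}{-349} = - \frac{14907}{5507} + 211 \left(- \frac{1}{349}\right) = - \frac{14907}{5507} - \frac{211}{349} = - \frac{6364520}{1921943}$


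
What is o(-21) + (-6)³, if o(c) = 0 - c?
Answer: -195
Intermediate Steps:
o(c) = -c
o(-21) + (-6)³ = -1*(-21) + (-6)³ = 21 - 216 = -195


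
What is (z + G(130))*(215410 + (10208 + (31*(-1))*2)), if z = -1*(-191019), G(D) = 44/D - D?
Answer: 2798655315692/65 ≈ 4.3056e+10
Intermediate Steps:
G(D) = -D + 44/D
z = 191019
(z + G(130))*(215410 + (10208 + (31*(-1))*2)) = (191019 + (-1*130 + 44/130))*(215410 + (10208 + (31*(-1))*2)) = (191019 + (-130 + 44*(1/130)))*(215410 + (10208 - 31*2)) = (191019 + (-130 + 22/65))*(215410 + (10208 - 62)) = (191019 - 8428/65)*(215410 + 10146) = (12407807/65)*225556 = 2798655315692/65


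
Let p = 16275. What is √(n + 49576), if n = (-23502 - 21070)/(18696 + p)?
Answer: 2*√15157110921501/34971 ≈ 222.65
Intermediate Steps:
n = -44572/34971 (n = (-23502 - 21070)/(18696 + 16275) = -44572/34971 ≈ -1.2745)
√(n + 49576) = √(-44572/34971 + 49576) = √(1733677724/34971) = 2*√15157110921501/34971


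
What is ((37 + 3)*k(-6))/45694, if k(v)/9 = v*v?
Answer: 6480/22847 ≈ 0.28363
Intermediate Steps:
k(v) = 9*v**2 (k(v) = 9*(v*v) = 9*v**2)
((37 + 3)*k(-6))/45694 = ((37 + 3)*(9*(-6)**2))/45694 = (40*(9*36))*(1/45694) = (40*324)*(1/45694) = 12960*(1/45694) = 6480/22847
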